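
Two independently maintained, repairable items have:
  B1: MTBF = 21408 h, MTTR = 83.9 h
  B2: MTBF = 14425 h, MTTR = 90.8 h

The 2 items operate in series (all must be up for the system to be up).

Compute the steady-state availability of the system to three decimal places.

A(B1) = MTBF/(MTBF+MTTR) = 21408/(21408+83.9) = 0.996096
A(B2) = MTBF/(MTBF+MTTR) = 14425/(14425+90.8) = 0.993745
Series availability: 0.996096 × 0.993745 = 0.990

0.990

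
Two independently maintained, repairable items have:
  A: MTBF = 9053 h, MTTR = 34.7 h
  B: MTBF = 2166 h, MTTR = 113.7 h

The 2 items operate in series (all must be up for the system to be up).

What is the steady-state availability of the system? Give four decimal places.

A(A) = MTBF/(MTBF+MTTR) = 9053/(9053+34.7) = 0.996182
A(B) = MTBF/(MTBF+MTTR) = 2166/(2166+113.7) = 0.950125
Series availability: 0.996182 × 0.950125 = 0.9465

0.9465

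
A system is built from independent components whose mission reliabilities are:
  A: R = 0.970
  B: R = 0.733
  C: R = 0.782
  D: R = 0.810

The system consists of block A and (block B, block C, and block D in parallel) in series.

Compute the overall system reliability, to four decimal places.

Parallel (B, C, and D): 1 − (1 − 0.733000)(1 − 0.782000)(1 − 0.810000) = 0.988941
Series (A and [0.988941]): 0.970000 × 0.988941 = 0.9593

0.9593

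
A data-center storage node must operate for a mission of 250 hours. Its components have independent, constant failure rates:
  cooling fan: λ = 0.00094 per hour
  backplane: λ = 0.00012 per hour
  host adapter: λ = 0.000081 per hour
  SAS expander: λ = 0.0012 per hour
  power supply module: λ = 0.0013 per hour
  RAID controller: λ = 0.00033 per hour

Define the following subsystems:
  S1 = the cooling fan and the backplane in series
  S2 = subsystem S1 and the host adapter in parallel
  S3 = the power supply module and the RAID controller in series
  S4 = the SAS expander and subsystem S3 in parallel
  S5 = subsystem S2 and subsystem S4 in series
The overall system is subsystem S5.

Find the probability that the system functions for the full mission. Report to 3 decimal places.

R(cooling fan) = exp(−0.00094 × 250) = 0.79057
R(backplane) = exp(−0.00012 × 250) = 0.97045
R(host adapter) = exp(−0.000081 × 250) = 0.97995
R(SAS expander) = exp(−0.0012 × 250) = 0.74082
R(power supply module) = exp(−0.0013 × 250) = 0.72253
R(RAID controller) = exp(−0.00033 × 250) = 0.92081
Series (cooling fan and backplane): 0.79057 × 0.97045 = 0.76721
Parallel ([0.76721] and host adapter): 1 − (1 − 0.76721)(1 − 0.97995) = 0.99533
Series (power supply module and RAID controller): 0.72253 × 0.92081 = 0.66531
Parallel (SAS expander and [0.66531]): 1 − (1 − 0.74082)(1 − 0.66531) = 0.91326
Series ([0.99533] and [0.91326]): 0.99533 × 0.91326 = 0.909

0.909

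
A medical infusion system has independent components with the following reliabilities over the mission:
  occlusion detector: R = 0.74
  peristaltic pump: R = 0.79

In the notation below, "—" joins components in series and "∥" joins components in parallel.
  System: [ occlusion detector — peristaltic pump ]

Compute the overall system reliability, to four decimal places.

Series (occlusion detector and peristaltic pump): 0.740000 × 0.790000 = 0.5846

0.5846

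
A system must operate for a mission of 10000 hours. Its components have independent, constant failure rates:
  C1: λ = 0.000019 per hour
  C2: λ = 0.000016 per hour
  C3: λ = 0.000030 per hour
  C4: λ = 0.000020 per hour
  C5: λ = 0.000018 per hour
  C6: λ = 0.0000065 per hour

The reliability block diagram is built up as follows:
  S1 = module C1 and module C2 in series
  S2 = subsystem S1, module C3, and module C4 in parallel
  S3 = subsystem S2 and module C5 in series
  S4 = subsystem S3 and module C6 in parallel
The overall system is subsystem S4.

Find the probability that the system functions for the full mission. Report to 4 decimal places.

R(C1) = exp(−0.000019 × 10000) = 0.826959
R(C2) = exp(−0.000016 × 10000) = 0.852144
R(C3) = exp(−0.000030 × 10000) = 0.740818
R(C4) = exp(−0.000020 × 10000) = 0.818731
R(C5) = exp(−0.000018 × 10000) = 0.835270
R(C6) = exp(−0.0000065 × 10000) = 0.937067
Series (C1 and C2): 0.826959 × 0.852144 = 0.704688
Parallel ([0.704688], C3, and C4): 1 − (1 − 0.704688)(1 − 0.740818)(1 − 0.818731) = 0.986126
Series ([0.986126] and C5): 0.986126 × 0.835270 = 0.823681
Parallel ([0.823681] and C6): 1 − (1 − 0.823681)(1 − 0.937067) = 0.9889

0.9889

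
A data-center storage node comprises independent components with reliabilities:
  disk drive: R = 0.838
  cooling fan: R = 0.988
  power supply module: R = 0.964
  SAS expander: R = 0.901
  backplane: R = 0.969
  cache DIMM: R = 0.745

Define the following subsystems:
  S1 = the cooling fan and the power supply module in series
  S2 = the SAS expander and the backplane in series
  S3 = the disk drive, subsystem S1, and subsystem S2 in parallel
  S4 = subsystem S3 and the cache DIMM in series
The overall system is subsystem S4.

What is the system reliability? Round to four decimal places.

Series (cooling fan and power supply module): 0.988000 × 0.964000 = 0.952432
Series (SAS expander and backplane): 0.901000 × 0.969000 = 0.873069
Parallel (disk drive, [0.952432], and [0.873069]): 1 − (1 − 0.838000)(1 − 0.952432)(1 − 0.873069) = 0.999022
Series ([0.999022] and cache DIMM): 0.999022 × 0.745000 = 0.7443

0.7443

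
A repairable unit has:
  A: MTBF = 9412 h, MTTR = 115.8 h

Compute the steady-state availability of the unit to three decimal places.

0.988

A(A) = MTBF/(MTBF+MTTR) = 9412/(9412+115.8) = 0.988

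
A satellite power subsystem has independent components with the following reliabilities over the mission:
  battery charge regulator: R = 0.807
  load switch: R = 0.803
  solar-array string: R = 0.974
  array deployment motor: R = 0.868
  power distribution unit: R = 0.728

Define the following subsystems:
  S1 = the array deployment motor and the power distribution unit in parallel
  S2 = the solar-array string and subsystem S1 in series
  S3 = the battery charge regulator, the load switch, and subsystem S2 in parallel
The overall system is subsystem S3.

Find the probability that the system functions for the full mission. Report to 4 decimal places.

Parallel (array deployment motor and power distribution unit): 1 − (1 − 0.868000)(1 − 0.728000) = 0.964096
Series (solar-array string and [0.964096]): 0.974000 × 0.964096 = 0.939030
Parallel (battery charge regulator, load switch, and [0.939030]): 1 − (1 − 0.807000)(1 − 0.803000)(1 − 0.939030) = 0.9977

0.9977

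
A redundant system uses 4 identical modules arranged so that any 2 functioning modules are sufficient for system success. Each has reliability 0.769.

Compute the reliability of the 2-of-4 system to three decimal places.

R = Σ_{i=2}^{4} C(4,i) p^i (1−p)^{4−i} with p = 0.769
C(4,2)·0.769^2·0.231^2 = 0.18933
C(4,3)·0.769^3·0.231^1 = 0.42020
C(4,4)·0.769^4·0.231^0 = 0.34971
Sum = 0.959

0.959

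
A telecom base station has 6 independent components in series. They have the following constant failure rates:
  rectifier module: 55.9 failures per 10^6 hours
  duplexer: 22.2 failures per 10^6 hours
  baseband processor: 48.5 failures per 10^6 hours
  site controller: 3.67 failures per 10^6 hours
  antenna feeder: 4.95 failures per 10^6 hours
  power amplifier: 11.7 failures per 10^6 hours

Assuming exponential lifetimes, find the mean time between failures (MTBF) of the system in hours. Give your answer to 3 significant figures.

6810

Series of exponential components: λ_sys = Σ λ_i
λ_sys = 0.0000559 + 0.0000222 + 0.0000485 + 0.00000367 + 0.00000495 + 0.0000117 = 1.4692e-04 /h
MTBF = 1 / λ_sys = 6810 h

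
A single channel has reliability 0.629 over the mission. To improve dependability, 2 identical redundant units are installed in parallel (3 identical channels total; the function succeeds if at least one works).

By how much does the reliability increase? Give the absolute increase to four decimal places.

R_before = 0.629
R_after = 1 − (1 − 0.629)^3 = 0.9489
ΔR = 0.9489 − 0.629 = 0.3199

0.3199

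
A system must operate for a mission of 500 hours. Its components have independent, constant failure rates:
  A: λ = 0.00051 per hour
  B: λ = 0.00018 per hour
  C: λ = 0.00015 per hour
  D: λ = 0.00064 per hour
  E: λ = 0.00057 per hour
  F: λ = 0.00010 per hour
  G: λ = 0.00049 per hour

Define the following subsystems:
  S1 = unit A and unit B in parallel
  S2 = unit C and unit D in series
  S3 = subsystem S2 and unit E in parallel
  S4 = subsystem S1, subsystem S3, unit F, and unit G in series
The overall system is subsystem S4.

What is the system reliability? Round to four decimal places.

0.6710

R(A) = exp(−0.00051 × 500) = 0.774916
R(B) = exp(−0.00018 × 500) = 0.913931
R(C) = exp(−0.00015 × 500) = 0.927743
R(D) = exp(−0.00064 × 500) = 0.726149
R(E) = exp(−0.00057 × 500) = 0.752014
R(F) = exp(−0.00010 × 500) = 0.951229
R(G) = exp(−0.00049 × 500) = 0.782705
Parallel (A and B): 1 − (1 − 0.774916)(1 − 0.913931) = 0.980627
Series (C and D): 0.927743 × 0.726149 = 0.673680
Parallel ([0.673680] and E): 1 − (1 − 0.673680)(1 − 0.752014) = 0.919077
Series ([0.980627], [0.919077], F, and G): 0.980627 × 0.919077 × 0.951229 × 0.782705 = 0.6710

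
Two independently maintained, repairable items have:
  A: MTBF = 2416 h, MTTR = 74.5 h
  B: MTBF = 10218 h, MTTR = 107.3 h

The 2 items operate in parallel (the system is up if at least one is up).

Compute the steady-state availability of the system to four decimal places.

A(A) = MTBF/(MTBF+MTTR) = 2416/(2416+74.5) = 0.970086
A(B) = MTBF/(MTBF+MTTR) = 10218/(10218+107.3) = 0.989608
Parallel availability: 1 − (1 − 0.970086)(1 − 0.989608) = 0.9997

0.9997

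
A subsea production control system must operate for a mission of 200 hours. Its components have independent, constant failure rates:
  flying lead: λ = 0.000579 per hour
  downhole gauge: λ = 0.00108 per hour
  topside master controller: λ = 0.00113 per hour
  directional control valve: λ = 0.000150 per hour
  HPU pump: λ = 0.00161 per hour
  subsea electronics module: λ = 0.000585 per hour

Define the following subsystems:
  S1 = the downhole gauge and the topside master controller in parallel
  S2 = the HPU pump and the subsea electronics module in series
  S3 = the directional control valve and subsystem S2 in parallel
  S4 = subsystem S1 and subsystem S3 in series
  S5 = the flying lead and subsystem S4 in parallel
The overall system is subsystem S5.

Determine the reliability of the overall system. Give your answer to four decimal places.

R(flying lead) = exp(−0.000579 × 200) = 0.890653
R(downhole gauge) = exp(−0.00108 × 200) = 0.805735
R(topside master controller) = exp(−0.00113 × 200) = 0.797718
R(directional control valve) = exp(−0.000150 × 200) = 0.970446
R(HPU pump) = exp(−0.00161 × 200) = 0.724698
R(subsea electronics module) = exp(−0.000585 × 200) = 0.889585
Parallel (downhole gauge and topside master controller): 1 − (1 − 0.805735)(1 − 0.797718) = 0.960704
Series (HPU pump and subsea electronics module): 0.724698 × 0.889585 = 0.644680
Parallel (directional control valve and [0.644680]): 1 − (1 − 0.970446)(1 − 0.644680) = 0.989499
Series ([0.960704] and [0.989499]): 0.960704 × 0.989499 = 0.950616
Parallel (flying lead and [0.950616]): 1 − (1 − 0.890653)(1 − 0.950616) = 0.9946

0.9946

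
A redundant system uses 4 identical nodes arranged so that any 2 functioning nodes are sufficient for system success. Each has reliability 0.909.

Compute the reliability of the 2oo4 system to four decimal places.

0.9972

R = Σ_{i=2}^{4} C(4,i) p^i (1−p)^{4−i} with p = 0.909
C(4,2)·0.909^2·0.091^2 = 0.041055
C(4,3)·0.909^3·0.091^1 = 0.273397
C(4,4)·0.909^4·0.091^0 = 0.682740
Sum = 0.9972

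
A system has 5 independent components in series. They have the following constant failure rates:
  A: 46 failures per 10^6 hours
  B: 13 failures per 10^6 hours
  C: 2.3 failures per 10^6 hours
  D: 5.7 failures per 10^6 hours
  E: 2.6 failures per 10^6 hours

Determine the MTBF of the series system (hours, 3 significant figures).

Series of exponential components: λ_sys = Σ λ_i
λ_sys = 0.000046 + 0.000013 + 0.0000023 + 0.0000057 + 0.0000026 = 6.9600e-05 /h
MTBF = 1 / λ_sys = 14400 h

14400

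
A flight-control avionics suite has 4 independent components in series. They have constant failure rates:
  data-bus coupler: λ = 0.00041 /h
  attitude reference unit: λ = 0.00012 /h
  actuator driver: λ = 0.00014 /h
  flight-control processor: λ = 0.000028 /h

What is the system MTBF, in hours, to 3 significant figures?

Series of exponential components: λ_sys = Σ λ_i
λ_sys = 0.00041 + 0.00012 + 0.00014 + 0.000028 = 6.9800e-04 /h
MTBF = 1 / λ_sys = 1430 h

1430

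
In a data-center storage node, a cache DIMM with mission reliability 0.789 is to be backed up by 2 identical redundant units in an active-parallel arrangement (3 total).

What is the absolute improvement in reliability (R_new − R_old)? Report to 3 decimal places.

0.202

R_before = 0.789
R_after = 1 − (1 − 0.789)^3 = 0.991
ΔR = 0.991 − 0.789 = 0.202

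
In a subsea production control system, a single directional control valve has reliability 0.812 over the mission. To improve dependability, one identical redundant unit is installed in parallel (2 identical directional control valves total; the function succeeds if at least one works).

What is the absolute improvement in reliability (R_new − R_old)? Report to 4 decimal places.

0.1527

R_before = 0.812
R_after = 1 − (1 − 0.812)^2 = 0.9647
ΔR = 0.9647 − 0.812 = 0.1527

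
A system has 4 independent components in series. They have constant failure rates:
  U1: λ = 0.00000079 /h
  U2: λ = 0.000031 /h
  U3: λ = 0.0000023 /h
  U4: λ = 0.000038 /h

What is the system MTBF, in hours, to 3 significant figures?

Series of exponential components: λ_sys = Σ λ_i
λ_sys = 0.00000079 + 0.000031 + 0.0000023 + 0.000038 = 7.2090e-05 /h
MTBF = 1 / λ_sys = 13900 h

13900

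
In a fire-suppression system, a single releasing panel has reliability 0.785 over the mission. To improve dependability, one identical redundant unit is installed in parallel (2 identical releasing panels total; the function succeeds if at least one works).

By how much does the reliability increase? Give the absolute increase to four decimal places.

R_before = 0.785
R_after = 1 − (1 − 0.785)^2 = 0.9538
ΔR = 0.9538 − 0.785 = 0.1688

0.1688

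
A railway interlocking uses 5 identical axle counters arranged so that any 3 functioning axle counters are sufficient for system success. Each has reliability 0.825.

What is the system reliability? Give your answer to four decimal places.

R = Σ_{i=3}^{5} C(5,i) p^i (1−p)^{5−i} with p = 0.825
C(5,3)·0.825^3·0.175^2 = 0.171964
C(5,4)·0.825^4·0.175^1 = 0.405344
C(5,5)·0.825^5·0.175^0 = 0.382182
Sum = 0.9595

0.9595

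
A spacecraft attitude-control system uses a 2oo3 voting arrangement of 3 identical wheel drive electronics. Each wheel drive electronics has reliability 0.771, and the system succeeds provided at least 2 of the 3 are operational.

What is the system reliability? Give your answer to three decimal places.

R = Σ_{i=2}^{3} C(3,i) p^i (1−p)^{3−i} with p = 0.771
C(3,2)·0.771^2·0.229^1 = 0.40838
C(3,3)·0.771^3·0.229^0 = 0.45831
Sum = 0.867

0.867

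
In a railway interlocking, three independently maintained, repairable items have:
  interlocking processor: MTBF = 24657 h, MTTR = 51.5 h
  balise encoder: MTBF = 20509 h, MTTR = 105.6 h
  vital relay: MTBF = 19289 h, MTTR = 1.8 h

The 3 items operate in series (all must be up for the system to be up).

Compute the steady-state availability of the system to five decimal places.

A(interlocking processor) = MTBF/(MTBF+MTTR) = 24657/(24657+51.5) = 0.997916
A(balise encoder) = MTBF/(MTBF+MTTR) = 20509/(20509+105.6) = 0.994877
A(vital relay) = MTBF/(MTBF+MTTR) = 19289/(19289+1.8) = 0.999907
Series availability: 0.997916 × 0.994877 × 0.999907 = 0.99271

0.99271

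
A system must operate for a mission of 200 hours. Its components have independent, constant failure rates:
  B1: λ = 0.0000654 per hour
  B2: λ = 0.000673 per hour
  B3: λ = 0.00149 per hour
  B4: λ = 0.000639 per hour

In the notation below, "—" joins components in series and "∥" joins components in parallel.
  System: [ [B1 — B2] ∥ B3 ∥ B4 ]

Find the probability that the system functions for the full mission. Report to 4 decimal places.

0.9958

R(B1) = exp(−0.0000654 × 200) = 0.987005
R(B2) = exp(−0.000673 × 200) = 0.874065
R(B3) = exp(−0.00149 × 200) = 0.742301
R(B4) = exp(−0.000639 × 200) = 0.880029
Series (B1 and B2): 0.987005 × 0.874065 = 0.862707
Parallel ([0.862707], B3, and B4): 1 − (1 − 0.862707)(1 − 0.742301)(1 − 0.880029) = 0.9958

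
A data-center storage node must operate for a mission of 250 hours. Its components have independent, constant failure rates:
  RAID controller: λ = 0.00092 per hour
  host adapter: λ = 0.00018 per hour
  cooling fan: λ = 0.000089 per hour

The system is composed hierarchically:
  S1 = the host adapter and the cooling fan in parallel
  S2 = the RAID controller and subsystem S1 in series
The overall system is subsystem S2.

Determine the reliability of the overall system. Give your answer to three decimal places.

R(RAID controller) = exp(−0.00092 × 250) = 0.79453
R(host adapter) = exp(−0.00018 × 250) = 0.95600
R(cooling fan) = exp(−0.000089 × 250) = 0.97800
Parallel (host adapter and cooling fan): 1 − (1 − 0.95600)(1 − 0.97800) = 0.99903
Series (RAID controller and [0.99903]): 0.79453 × 0.99903 = 0.794

0.794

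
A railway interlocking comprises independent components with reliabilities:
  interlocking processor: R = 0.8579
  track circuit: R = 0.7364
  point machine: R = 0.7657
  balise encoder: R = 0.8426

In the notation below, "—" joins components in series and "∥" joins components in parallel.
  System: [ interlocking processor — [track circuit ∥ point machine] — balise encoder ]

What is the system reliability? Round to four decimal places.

0.6782

Parallel (track circuit and point machine): 1 − (1 − 0.736400)(1 − 0.765700) = 0.938239
Series (interlocking processor, [0.938239], and balise encoder): 0.857900 × 0.938239 × 0.842600 = 0.6782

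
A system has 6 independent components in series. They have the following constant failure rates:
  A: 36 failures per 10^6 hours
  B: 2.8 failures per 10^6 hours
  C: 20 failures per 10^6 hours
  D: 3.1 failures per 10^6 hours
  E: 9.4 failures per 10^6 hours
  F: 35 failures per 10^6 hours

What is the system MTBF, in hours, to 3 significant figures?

Series of exponential components: λ_sys = Σ λ_i
λ_sys = 0.000036 + 0.0000028 + 0.000020 + 0.0000031 + 0.0000094 + 0.000035 = 1.0630e-04 /h
MTBF = 1 / λ_sys = 9410 h

9410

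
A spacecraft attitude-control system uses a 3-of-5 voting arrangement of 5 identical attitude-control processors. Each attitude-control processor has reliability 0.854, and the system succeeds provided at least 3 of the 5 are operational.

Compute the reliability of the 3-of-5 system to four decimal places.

0.9753

R = Σ_{i=3}^{5} C(5,i) p^i (1−p)^{5−i} with p = 0.854
C(5,3)·0.854^3·0.146^2 = 0.132764
C(5,4)·0.854^4·0.146^1 = 0.388288
C(5,5)·0.854^5·0.146^0 = 0.454244
Sum = 0.9753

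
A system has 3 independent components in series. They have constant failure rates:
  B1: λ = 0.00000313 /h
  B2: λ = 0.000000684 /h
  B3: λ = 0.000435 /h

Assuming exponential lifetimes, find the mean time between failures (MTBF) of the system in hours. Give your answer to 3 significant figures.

Series of exponential components: λ_sys = Σ λ_i
λ_sys = 0.00000313 + 0.000000684 + 0.000435 = 4.3881e-04 /h
MTBF = 1 / λ_sys = 2280 h

2280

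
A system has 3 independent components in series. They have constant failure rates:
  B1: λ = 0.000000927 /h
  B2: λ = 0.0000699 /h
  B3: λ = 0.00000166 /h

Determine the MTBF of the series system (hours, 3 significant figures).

13800

Series of exponential components: λ_sys = Σ λ_i
λ_sys = 0.000000927 + 0.0000699 + 0.00000166 = 7.2487e-05 /h
MTBF = 1 / λ_sys = 13800 h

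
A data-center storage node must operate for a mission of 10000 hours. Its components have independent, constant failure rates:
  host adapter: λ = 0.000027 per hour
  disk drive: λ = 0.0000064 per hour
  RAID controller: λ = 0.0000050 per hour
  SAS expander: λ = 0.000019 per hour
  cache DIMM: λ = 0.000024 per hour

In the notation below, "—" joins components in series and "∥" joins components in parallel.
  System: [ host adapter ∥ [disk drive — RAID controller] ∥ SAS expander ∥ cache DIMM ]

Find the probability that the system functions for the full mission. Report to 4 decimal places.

0.9991

R(host adapter) = exp(−0.000027 × 10000) = 0.763379
R(disk drive) = exp(−0.0000064 × 10000) = 0.938005
R(RAID controller) = exp(−0.0000050 × 10000) = 0.951229
R(SAS expander) = exp(−0.000019 × 10000) = 0.826959
R(cache DIMM) = exp(−0.000024 × 10000) = 0.786628
Series (disk drive and RAID controller): 0.938005 × 0.951229 = 0.892258
Parallel (host adapter, [0.892258], SAS expander, and cache DIMM): 1 − (1 − 0.763379)(1 − 0.892258)(1 − 0.826959)(1 − 0.786628) = 0.9991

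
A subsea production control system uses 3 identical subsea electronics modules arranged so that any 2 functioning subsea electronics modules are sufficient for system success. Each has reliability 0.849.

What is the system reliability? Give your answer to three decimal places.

0.938

R = Σ_{i=2}^{3} C(3,i) p^i (1−p)^{3−i} with p = 0.849
C(3,2)·0.849^2·0.151^1 = 0.32652
C(3,3)·0.849^3·0.151^0 = 0.61196
Sum = 0.938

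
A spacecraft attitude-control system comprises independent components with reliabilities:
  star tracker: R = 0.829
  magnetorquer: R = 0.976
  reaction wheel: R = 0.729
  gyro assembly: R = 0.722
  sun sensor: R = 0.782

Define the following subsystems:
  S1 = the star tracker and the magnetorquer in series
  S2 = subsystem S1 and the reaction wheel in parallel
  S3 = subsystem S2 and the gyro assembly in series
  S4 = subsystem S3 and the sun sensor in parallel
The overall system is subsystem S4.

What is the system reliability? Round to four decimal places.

0.9313

Series (star tracker and magnetorquer): 0.829000 × 0.976000 = 0.809104
Parallel ([0.809104] and reaction wheel): 1 − (1 − 0.809104)(1 − 0.729000) = 0.948267
Series ([0.948267] and gyro assembly): 0.948267 × 0.722000 = 0.684649
Parallel ([0.684649] and sun sensor): 1 − (1 − 0.684649)(1 − 0.782000) = 0.9313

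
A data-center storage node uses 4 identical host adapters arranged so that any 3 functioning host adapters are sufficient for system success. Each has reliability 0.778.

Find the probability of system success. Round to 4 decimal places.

0.7845

R = Σ_{i=3}^{4} C(4,i) p^i (1−p)^{4−i} with p = 0.778
C(4,3)·0.778^3·0.222^1 = 0.418169
C(4,4)·0.778^4·0.222^0 = 0.366369
Sum = 0.7845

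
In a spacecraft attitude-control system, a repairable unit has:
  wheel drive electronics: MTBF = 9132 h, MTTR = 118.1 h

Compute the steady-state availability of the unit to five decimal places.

0.98723

A(wheel drive electronics) = MTBF/(MTBF+MTTR) = 9132/(9132+118.1) = 0.98723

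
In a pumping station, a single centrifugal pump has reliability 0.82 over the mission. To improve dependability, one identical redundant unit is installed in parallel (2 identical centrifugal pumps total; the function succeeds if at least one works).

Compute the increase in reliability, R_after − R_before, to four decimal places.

0.1476

R_before = 0.82
R_after = 1 − (1 − 0.82)^2 = 0.9676
ΔR = 0.9676 − 0.82 = 0.1476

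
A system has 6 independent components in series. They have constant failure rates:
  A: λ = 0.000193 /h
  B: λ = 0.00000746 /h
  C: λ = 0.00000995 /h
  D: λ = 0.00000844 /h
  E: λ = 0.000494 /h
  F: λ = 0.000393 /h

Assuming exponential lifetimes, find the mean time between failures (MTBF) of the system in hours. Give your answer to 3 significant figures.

Series of exponential components: λ_sys = Σ λ_i
λ_sys = 0.000193 + 0.00000746 + 0.00000995 + 0.00000844 + 0.000494 + 0.000393 = 1.1059e-03 /h
MTBF = 1 / λ_sys = 904 h

904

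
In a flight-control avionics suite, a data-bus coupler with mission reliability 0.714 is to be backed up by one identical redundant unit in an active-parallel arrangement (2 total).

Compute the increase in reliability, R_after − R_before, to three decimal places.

0.204

R_before = 0.714
R_after = 1 − (1 − 0.714)^2 = 0.918
ΔR = 0.918 − 0.714 = 0.204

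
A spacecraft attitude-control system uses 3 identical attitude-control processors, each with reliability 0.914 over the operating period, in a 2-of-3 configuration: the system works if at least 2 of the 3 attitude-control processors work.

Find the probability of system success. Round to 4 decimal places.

0.9791

R = Σ_{i=2}^{3} C(3,i) p^i (1−p)^{3−i} with p = 0.914
C(3,2)·0.914^2·0.086^1 = 0.215532
C(3,3)·0.914^3·0.086^0 = 0.763552
Sum = 0.9791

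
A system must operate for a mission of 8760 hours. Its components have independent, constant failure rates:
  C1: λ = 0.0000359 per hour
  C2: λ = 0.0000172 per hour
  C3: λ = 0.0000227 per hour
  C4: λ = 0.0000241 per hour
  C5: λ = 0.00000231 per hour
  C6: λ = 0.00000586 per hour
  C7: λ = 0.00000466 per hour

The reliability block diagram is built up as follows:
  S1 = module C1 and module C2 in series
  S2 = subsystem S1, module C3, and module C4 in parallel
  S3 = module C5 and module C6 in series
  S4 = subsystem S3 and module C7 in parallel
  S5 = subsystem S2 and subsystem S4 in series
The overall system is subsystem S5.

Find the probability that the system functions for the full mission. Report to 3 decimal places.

R(C1) = exp(−0.0000359 × 8760) = 0.73017
R(C2) = exp(−0.0000172 × 8760) = 0.86013
R(C3) = exp(−0.0000227 × 8760) = 0.81967
R(C4) = exp(−0.0000241 × 8760) = 0.80968
R(C5) = exp(−0.00000231 × 8760) = 0.97997
R(C6) = exp(−0.00000586 × 8760) = 0.94996
R(C7) = exp(−0.00000466 × 8760) = 0.96000
Series (C1 and C2): 0.73017 × 0.86013 = 0.62804
Parallel ([0.62804], C3, and C4): 1 − (1 − 0.62804)(1 − 0.81967)(1 − 0.80968) = 0.98723
Series (C5 and C6): 0.97997 × 0.94996 = 0.93093
Parallel ([0.93093] and C7): 1 − (1 − 0.93093)(1 − 0.96000) = 0.99724
Series ([0.98723] and [0.99724]): 0.98723 × 0.99724 = 0.985

0.985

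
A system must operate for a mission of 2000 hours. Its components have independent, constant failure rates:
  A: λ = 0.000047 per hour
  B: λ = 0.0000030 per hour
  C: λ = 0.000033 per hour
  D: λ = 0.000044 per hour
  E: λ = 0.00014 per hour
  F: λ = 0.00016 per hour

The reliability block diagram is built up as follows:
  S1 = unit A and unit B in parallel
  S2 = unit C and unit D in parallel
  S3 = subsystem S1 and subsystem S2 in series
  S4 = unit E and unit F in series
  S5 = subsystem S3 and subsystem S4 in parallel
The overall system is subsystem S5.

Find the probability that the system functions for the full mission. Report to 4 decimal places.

0.9973

R(A) = exp(−0.000047 × 2000) = 0.910283
R(B) = exp(−0.0000030 × 2000) = 0.994018
R(C) = exp(−0.000033 × 2000) = 0.936131
R(D) = exp(−0.000044 × 2000) = 0.915761
R(E) = exp(−0.00014 × 2000) = 0.755784
R(F) = exp(−0.00016 × 2000) = 0.726149
Parallel (A and B): 1 − (1 − 0.910283)(1 − 0.994018) = 0.999463
Parallel (C and D): 1 − (1 − 0.936131)(1 − 0.915761) = 0.994620
Series ([0.999463] and [0.994620]): 0.999463 × 0.994620 = 0.994086
Series (E and F): 0.755784 × 0.726149 = 0.548812
Parallel ([0.994086] and [0.548812]): 1 − (1 − 0.994086)(1 − 0.548812) = 0.9973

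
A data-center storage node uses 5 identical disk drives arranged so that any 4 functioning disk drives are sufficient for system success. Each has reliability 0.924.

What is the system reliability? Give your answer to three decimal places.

R = Σ_{i=4}^{5} C(5,i) p^i (1−p)^{5−i} with p = 0.924
C(5,4)·0.924^4·0.076^1 = 0.27699
C(5,5)·0.924^5·0.076^0 = 0.67353
Sum = 0.951

0.951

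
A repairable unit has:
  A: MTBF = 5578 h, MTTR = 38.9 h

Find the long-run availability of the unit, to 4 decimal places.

0.9931

A(A) = MTBF/(MTBF+MTTR) = 5578/(5578+38.9) = 0.9931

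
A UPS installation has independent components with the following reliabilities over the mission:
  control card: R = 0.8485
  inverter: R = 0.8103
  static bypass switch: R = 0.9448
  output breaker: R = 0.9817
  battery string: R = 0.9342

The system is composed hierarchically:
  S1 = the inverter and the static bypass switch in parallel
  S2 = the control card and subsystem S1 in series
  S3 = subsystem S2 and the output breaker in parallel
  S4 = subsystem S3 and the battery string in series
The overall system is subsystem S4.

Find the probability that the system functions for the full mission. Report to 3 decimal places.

0.931

Parallel (inverter and static bypass switch): 1 − (1 − 0.81030)(1 − 0.94480) = 0.98953
Series (control card and [0.98953]): 0.84850 × 0.98953 = 0.83962
Parallel ([0.83962] and output breaker): 1 − (1 − 0.83962)(1 − 0.98170) = 0.99707
Series ([0.99707] and battery string): 0.99707 × 0.93420 = 0.931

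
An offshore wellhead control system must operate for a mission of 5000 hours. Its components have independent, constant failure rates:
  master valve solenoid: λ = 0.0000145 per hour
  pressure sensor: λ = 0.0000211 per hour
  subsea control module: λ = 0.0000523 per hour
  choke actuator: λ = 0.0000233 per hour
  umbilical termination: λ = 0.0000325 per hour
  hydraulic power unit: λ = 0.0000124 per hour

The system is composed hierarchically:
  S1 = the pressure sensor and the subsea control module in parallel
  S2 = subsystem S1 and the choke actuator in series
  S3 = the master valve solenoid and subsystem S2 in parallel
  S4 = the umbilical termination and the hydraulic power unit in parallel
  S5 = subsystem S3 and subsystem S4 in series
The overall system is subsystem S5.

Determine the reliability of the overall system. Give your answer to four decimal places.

R(master valve solenoid) = exp(−0.0000145 × 5000) = 0.930066
R(pressure sensor) = exp(−0.0000211 × 5000) = 0.899874
R(subsea control module) = exp(−0.0000523 × 5000) = 0.769896
R(choke actuator) = exp(−0.0000233 × 5000) = 0.890030
R(umbilical termination) = exp(−0.0000325 × 5000) = 0.850016
R(hydraulic power unit) = exp(−0.0000124 × 5000) = 0.939883
Parallel (pressure sensor and subsea control module): 1 − (1 − 0.899874)(1 − 0.769896) = 0.976961
Series ([0.976961] and choke actuator): 0.976961 × 0.890030 = 0.869525
Parallel (master valve solenoid and [0.869525]): 1 − (1 − 0.930066)(1 − 0.869525) = 0.990875
Parallel (umbilical termination and hydraulic power unit): 1 − (1 − 0.850016)(1 − 0.939883) = 0.990983
Series ([0.990875] and [0.990983]): 0.990875 × 0.990983 = 0.9819

0.9819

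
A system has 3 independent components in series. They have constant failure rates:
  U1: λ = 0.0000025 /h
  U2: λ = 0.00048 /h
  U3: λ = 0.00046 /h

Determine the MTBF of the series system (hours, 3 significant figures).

1060

Series of exponential components: λ_sys = Σ λ_i
λ_sys = 0.0000025 + 0.00048 + 0.00046 = 9.4250e-04 /h
MTBF = 1 / λ_sys = 1060 h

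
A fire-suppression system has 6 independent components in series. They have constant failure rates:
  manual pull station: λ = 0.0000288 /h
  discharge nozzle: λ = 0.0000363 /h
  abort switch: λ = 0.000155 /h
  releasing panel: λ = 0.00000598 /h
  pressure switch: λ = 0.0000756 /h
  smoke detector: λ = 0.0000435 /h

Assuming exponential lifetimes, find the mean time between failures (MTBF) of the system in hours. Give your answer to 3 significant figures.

2900

Series of exponential components: λ_sys = Σ λ_i
λ_sys = 0.0000288 + 0.0000363 + 0.000155 + 0.00000598 + 0.0000756 + 0.0000435 = 3.4518e-04 /h
MTBF = 1 / λ_sys = 2900 h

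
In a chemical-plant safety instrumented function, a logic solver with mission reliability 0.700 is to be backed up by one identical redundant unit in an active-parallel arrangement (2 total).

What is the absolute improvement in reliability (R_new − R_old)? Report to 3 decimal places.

0.210

R_before = 0.700
R_after = 1 − (1 − 0.700)^2 = 0.910
ΔR = 0.910 − 0.700 = 0.210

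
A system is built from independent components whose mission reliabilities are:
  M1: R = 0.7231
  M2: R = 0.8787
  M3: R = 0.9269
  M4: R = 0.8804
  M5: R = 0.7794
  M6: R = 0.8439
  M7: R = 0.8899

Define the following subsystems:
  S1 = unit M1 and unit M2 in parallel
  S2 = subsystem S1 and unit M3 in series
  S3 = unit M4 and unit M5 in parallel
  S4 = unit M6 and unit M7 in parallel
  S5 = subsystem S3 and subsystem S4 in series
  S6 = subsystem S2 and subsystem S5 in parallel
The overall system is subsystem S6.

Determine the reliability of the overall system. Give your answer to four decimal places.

0.9955

Parallel (M1 and M2): 1 − (1 − 0.723100)(1 − 0.878700) = 0.966412
Series ([0.966412] and M3): 0.966412 × 0.926900 = 0.895767
Parallel (M4 and M5): 1 − (1 − 0.880400)(1 − 0.779400) = 0.973616
Parallel (M6 and M7): 1 − (1 − 0.843900)(1 − 0.889900) = 0.982813
Series ([0.973616] and [0.982813]): 0.973616 × 0.982813 = 0.956882
Parallel ([0.895767] and [0.956882]): 1 − (1 − 0.895767)(1 − 0.956882) = 0.9955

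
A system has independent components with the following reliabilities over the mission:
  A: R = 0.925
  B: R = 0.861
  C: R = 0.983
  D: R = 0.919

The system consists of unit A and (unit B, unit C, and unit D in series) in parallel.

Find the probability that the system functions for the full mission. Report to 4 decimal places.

0.9833

Series (B, C, and D): 0.861000 × 0.983000 × 0.919000 = 0.777808
Parallel (A and [0.777808]): 1 − (1 − 0.925000)(1 − 0.777808) = 0.9833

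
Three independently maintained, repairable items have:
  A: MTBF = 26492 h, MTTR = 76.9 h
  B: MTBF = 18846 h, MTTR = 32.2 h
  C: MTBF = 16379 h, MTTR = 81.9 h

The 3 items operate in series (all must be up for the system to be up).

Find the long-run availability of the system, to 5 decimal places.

A(A) = MTBF/(MTBF+MTTR) = 26492/(26492+76.9) = 0.997106
A(B) = MTBF/(MTBF+MTTR) = 18846/(18846+32.2) = 0.998294
A(C) = MTBF/(MTBF+MTTR) = 16379/(16379+81.9) = 0.995025
Series availability: 0.997106 × 0.998294 × 0.995025 = 0.99045

0.99045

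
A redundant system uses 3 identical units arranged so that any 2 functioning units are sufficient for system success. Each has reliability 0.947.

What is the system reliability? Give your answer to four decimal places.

0.9919

R = Σ_{i=2}^{3} C(3,i) p^i (1−p)^{3−i} with p = 0.947
C(3,2)·0.947^2·0.053^1 = 0.142593
C(3,3)·0.947^3·0.053^0 = 0.849278
Sum = 0.9919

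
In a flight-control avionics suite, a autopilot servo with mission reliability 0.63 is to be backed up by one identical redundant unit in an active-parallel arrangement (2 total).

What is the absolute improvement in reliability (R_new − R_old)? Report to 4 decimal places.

0.2331

R_before = 0.63
R_after = 1 − (1 − 0.63)^2 = 0.8631
ΔR = 0.8631 − 0.63 = 0.2331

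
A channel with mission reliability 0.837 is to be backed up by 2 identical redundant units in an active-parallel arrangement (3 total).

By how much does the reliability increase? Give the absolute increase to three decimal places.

R_before = 0.837
R_after = 1 − (1 − 0.837)^3 = 0.996
ΔR = 0.996 − 0.837 = 0.159

0.159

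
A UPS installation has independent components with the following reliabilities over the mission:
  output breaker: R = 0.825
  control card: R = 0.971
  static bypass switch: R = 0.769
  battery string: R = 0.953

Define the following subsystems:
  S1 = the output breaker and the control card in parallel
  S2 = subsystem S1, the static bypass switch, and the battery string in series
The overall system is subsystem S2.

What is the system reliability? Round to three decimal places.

0.729

Parallel (output breaker and control card): 1 − (1 − 0.82500)(1 − 0.97100) = 0.99493
Series ([0.99493], static bypass switch, and battery string): 0.99493 × 0.76900 × 0.95300 = 0.729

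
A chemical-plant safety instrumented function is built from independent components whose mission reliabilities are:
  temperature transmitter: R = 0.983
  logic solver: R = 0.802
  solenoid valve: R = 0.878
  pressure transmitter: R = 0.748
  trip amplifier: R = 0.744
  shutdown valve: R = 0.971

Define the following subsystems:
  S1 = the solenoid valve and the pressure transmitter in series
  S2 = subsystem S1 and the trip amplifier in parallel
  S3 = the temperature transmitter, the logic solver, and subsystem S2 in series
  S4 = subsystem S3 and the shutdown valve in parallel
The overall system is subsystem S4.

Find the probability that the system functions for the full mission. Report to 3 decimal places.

0.992

Series (solenoid valve and pressure transmitter): 0.87800 × 0.74800 = 0.65674
Parallel ([0.65674] and trip amplifier): 1 − (1 − 0.65674)(1 − 0.74400) = 0.91213
Series (temperature transmitter, logic solver, and [0.91213]): 0.98300 × 0.80200 × 0.91213 = 0.71909
Parallel ([0.71909] and shutdown valve): 1 − (1 − 0.71909)(1 − 0.97100) = 0.992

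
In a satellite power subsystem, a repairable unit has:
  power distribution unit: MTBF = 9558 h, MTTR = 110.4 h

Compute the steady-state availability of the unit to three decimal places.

0.989

A(power distribution unit) = MTBF/(MTBF+MTTR) = 9558/(9558+110.4) = 0.989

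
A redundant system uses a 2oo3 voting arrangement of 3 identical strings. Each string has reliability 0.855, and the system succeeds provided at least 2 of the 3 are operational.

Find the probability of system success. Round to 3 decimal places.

0.943

R = Σ_{i=2}^{3} C(3,i) p^i (1−p)^{3−i} with p = 0.855
C(3,2)·0.855^2·0.145^1 = 0.31800
C(3,3)·0.855^3·0.145^0 = 0.62503
Sum = 0.943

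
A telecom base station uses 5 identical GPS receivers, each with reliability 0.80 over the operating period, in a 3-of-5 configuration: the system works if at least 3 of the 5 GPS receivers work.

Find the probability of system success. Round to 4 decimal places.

R = Σ_{i=3}^{5} C(5,i) p^i (1−p)^{5−i} with p = 0.80
C(5,3)·0.80^3·0.20^2 = 0.204800
C(5,4)·0.80^4·0.20^1 = 0.409600
C(5,5)·0.80^5·0.20^0 = 0.327680
Sum = 0.9421

0.9421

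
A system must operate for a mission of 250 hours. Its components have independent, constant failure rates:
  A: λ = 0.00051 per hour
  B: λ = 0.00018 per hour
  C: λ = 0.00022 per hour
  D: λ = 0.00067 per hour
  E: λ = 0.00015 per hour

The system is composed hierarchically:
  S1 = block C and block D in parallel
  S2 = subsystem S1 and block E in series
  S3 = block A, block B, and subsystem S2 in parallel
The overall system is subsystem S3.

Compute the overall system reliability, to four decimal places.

R(A) = exp(−0.00051 × 250) = 0.880293
R(B) = exp(−0.00018 × 250) = 0.955997
R(C) = exp(−0.00022 × 250) = 0.946485
R(D) = exp(−0.00067 × 250) = 0.845777
R(E) = exp(−0.00015 × 250) = 0.963194
Parallel (C and D): 1 − (1 − 0.946485)(1 − 0.845777) = 0.991747
Series ([0.991747] and E): 0.991747 × 0.963194 = 0.955245
Parallel (A, B, and [0.955245]): 1 − (1 − 0.880293)(1 − 0.955997)(1 − 0.955245) = 0.9998

0.9998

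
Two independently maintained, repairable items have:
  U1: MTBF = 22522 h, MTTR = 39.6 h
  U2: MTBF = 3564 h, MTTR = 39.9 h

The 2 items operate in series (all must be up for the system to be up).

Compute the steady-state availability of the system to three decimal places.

0.987

A(U1) = MTBF/(MTBF+MTTR) = 22522/(22522+39.6) = 0.998245
A(U2) = MTBF/(MTBF+MTTR) = 3564/(3564+39.9) = 0.988929
Series availability: 0.998245 × 0.988929 = 0.987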